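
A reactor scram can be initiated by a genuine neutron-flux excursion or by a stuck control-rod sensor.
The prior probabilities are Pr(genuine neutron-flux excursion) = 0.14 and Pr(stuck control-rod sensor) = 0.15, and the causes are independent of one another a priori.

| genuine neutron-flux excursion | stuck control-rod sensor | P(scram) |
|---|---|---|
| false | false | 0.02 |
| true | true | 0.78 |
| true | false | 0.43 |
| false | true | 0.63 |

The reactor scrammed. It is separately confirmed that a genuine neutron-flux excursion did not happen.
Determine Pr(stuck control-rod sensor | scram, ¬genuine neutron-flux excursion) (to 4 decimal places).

P(scram | ¬genuine neutron-flux excursion) = 0.02·0.85 + 0.63·0.15 = 0.017000 + 0.094500 = 0.111500
Restricting to configurations with stuck control-rod sensor present: 0.63·0.15 = 0.094500.
So P(stuck control-rod sensor | scram, ¬genuine neutron-flux excursion) = 0.094500/0.111500 ≈ 0.8475.

Pr(stuck control-rod sensor | scram, ¬genuine neutron-flux excursion) ≈ 0.8475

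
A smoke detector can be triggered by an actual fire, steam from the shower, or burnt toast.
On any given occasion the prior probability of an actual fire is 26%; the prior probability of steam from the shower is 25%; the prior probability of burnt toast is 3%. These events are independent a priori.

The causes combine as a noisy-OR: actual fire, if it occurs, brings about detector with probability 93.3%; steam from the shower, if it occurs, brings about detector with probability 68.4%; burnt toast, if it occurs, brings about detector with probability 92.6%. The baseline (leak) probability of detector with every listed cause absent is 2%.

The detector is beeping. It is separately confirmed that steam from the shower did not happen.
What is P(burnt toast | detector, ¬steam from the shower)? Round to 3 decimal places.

Under noisy-OR, P(detector | causes) = 1 − (1−0.02)·∏(1−qᵢ) over the active causes.
Numerator (weight on configurations with burnt toast): 0.020590 + 0.007762 = 0.028352
Normalizer over all consistent configurations: 0.02·0.74·0.97 + 0.92748·0.74·0.03 + 0.93434·0.26·0.97 + 0.995141·0.26·0.03 = 0.278349
Posterior = 0.028352 / 0.278349 ≈ 0.102

P(burnt toast | detector, ¬steam from the shower) ≈ 0.102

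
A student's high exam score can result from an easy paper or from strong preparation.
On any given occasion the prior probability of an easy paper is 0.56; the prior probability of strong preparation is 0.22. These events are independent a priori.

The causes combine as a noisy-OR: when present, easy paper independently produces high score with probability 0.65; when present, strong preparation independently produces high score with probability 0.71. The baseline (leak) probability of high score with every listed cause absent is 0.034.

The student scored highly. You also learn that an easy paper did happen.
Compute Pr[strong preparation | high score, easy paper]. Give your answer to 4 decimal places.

Under noisy-OR, P(high score | causes) = 1 − (1−0.034)·∏(1−qᵢ) over the active causes.
Weight on strong preparation=true, given the evidence: 0.901951·0.22 = 0.198429
The normalizing constant is 0.6619·0.78 + 0.901951·0.22 = 0.714711
P(strong preparation | high score, easy paper) = 0.198429/0.714711 ≈ 0.2776

Pr[strong preparation | high score, easy paper] ≈ 0.2776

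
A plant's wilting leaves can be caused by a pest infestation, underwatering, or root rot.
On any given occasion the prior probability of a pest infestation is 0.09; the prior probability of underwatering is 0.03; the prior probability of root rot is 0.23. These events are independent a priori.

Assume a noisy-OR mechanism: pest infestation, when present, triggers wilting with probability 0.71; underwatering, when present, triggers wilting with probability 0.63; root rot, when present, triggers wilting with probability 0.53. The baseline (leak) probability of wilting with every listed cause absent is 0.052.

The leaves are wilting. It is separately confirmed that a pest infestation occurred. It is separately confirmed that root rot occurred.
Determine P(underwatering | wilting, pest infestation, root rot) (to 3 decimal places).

P(underwatering | wilting, pest infestation, root rot) ≈ 0.033

Under noisy-OR, P(wilting | causes) = 1 − (1−0.052)·∏(1−qᵢ) over the active causes.
Numerator (weight on configurations with underwatering): 0.952191×0.03 = 0.028566
Normalizer over all consistent configurations: 0.870788×0.97 + 0.952191×0.03 = 0.873230
Posterior = 0.028566 / 0.873230 ≈ 0.033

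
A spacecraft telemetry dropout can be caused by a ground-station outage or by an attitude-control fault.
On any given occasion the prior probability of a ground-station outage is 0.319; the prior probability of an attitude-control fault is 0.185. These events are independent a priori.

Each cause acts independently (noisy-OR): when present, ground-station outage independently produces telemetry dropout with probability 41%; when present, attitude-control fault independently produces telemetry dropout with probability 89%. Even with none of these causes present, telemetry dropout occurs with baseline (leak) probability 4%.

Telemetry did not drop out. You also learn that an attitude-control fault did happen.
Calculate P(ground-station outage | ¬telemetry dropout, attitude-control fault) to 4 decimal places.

Under noisy-OR, P(telemetry dropout | causes) = 1 − (1−0.04)·∏(1−qᵢ) over the active causes.
P(¬telemetry dropout | attitude-control fault) = 0.1056×0.681 + 0.062304×0.319 = 0.071914 + 0.019875 = 0.091789
Restricting to configurations with ground-station outage present: 0.062304×0.319 = 0.019875.
So P(ground-station outage | ¬telemetry dropout, attitude-control fault) = 0.019875/0.091789 ≈ 0.2165.

P(ground-station outage | ¬telemetry dropout, attitude-control fault) ≈ 0.2165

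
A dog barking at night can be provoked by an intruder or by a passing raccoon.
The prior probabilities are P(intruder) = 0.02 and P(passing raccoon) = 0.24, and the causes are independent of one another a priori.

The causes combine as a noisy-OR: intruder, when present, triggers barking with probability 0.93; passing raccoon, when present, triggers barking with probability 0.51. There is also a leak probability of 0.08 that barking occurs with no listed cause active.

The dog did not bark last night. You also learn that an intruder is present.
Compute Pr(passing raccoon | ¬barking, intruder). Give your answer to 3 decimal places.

Pr(passing raccoon | ¬barking, intruder) ≈ 0.134

Under noisy-OR, P(barking | causes) = 1 − (1−0.08)·∏(1−qᵢ) over the active causes.
Sum P(¬barking|·) weighted by the priors over both values of passing raccoon:
  P(¬barking | intruder) = 0.0644×0.76 + 0.031556×0.24
        = 0.048944 + 0.007573 = 0.056517
Configurations with passing raccoon contribute 0.007573, so
  P(passing raccoon | ¬barking, intruder) = 0.007573 / 0.056517 ≈ 0.134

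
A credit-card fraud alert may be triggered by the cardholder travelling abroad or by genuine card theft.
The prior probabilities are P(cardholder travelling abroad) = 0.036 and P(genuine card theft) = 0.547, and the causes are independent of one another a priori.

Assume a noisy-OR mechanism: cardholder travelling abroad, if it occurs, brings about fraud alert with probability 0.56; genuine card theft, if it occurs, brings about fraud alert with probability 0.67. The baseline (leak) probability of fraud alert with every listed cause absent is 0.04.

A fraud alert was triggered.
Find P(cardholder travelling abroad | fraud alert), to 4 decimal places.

Under noisy-OR, P(fraud alert | causes) = 1 − (1−0.04)·∏(1−qᵢ) over the active causes.
P(fraud alert) = 0.04·0.964·0.453 + 0.6832·0.964·0.547 + 0.5776·0.036·0.453 + 0.860608·0.036·0.547 = 0.017468 + 0.360257 + 0.009420 + 0.016947 = 0.404092
Restricting to configurations with cardholder travelling abroad present: 0.009420 + 0.016947 = 0.026367.
So P(cardholder travelling abroad | fraud alert) = 0.026367/0.404092 ≈ 0.0652.

P(cardholder travelling abroad | fraud alert) ≈ 0.0652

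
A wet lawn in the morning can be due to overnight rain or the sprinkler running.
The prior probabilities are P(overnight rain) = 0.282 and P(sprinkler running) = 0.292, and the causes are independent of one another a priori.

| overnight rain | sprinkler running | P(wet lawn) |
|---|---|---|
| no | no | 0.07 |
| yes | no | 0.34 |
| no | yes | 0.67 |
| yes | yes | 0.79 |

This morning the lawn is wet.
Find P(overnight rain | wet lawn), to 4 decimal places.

Sum P(wet lawn|·) weighted by the priors over the 4 (overnight rain, sprinkler running) configurations:
  P(wet lawn) = 0.07·0.718·0.708 + 0.67·0.718·0.292 + 0.34·0.282·0.708 + 0.79·0.282·0.292
        = 0.035584 + 0.140470 + 0.067883 + 0.065052 = 0.308989
Configurations with overnight rain contribute 0.132935, so
  P(overnight rain | wet lawn) = 0.132935 / 0.308989 ≈ 0.4302

P(overnight rain | wet lawn) ≈ 0.4302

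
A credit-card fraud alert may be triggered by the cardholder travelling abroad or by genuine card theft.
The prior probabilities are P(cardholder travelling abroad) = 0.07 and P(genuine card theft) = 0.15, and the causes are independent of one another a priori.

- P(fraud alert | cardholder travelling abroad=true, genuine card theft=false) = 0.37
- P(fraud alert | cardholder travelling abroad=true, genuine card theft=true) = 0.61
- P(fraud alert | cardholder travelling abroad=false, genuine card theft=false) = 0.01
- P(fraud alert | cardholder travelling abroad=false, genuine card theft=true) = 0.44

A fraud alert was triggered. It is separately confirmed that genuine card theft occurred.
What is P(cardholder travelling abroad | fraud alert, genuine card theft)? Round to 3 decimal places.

Weight on cardholder travelling abroad=true, given the evidence: 0.61*0.07 = 0.042700
Denominator P(fraud alert | genuine card theft): 0.44*0.93 + 0.61*0.07 = 0.451900
P(cardholder travelling abroad | fraud alert, genuine card theft) = 0.042700/0.451900 ≈ 0.094

P(cardholder travelling abroad | fraud alert, genuine card theft) ≈ 0.094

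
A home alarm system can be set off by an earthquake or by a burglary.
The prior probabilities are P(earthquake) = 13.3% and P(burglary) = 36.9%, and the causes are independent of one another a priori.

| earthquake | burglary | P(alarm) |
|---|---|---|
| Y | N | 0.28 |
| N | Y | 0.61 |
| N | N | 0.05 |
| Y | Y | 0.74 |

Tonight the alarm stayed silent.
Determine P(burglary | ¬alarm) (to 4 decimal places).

Numerator (weight on configurations with burglary): 0.124770 + 0.012760 = 0.137530
Denominator P(¬alarm): 0.95×0.867×0.631 + 0.39×0.867×0.369 + 0.72×0.133×0.631 + 0.26×0.133×0.369 = 0.717678
Posterior = 0.137530 / 0.717678 ≈ 0.1916

P(burglary | ¬alarm) ≈ 0.1916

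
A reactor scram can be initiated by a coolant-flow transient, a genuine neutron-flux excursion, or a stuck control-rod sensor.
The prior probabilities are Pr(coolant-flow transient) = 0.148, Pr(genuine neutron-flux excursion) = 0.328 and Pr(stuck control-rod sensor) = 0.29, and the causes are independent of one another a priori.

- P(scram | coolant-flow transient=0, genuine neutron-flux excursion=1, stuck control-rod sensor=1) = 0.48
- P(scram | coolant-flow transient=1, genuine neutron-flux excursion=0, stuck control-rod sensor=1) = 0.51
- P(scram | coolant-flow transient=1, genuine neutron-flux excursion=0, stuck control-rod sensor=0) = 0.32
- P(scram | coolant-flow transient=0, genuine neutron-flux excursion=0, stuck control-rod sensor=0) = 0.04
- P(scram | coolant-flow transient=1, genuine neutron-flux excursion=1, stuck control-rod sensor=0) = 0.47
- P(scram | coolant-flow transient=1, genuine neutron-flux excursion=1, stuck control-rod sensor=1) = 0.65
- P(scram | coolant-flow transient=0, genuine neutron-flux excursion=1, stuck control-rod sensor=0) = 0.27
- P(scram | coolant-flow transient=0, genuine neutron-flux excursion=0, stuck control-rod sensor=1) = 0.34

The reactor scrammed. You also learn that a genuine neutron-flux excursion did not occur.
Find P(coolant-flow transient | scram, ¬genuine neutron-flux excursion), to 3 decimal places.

P(coolant-flow transient | scram, ¬genuine neutron-flux excursion) ≈ 0.339

For the numerator, keep only coolant-flow transient=true terms: 0.033626 + 0.021889 = 0.055515
The normalizing constant is 0.04×0.852×0.71 + 0.34×0.852×0.29 + 0.32×0.148×0.71 + 0.51×0.148×0.29 = 0.163719
Posterior = 0.055515 / 0.163719 ≈ 0.339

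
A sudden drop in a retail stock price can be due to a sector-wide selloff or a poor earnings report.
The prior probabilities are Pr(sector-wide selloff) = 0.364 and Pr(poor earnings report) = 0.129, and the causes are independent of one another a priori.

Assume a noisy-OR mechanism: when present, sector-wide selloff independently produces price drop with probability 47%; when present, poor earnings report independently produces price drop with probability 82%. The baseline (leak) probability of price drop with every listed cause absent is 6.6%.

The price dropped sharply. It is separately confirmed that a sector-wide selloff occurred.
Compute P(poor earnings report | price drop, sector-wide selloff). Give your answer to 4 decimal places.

P(poor earnings report | price drop, sector-wide selloff) ≈ 0.2108

Under noisy-OR, P(price drop | causes) = 1 − (1−0.066)·∏(1−qᵢ) over the active causes.
P(price drop | sector-wide selloff) = 0.50498×0.871 + 0.910896×0.129 = 0.439838 + 0.117506 = 0.557344
The poor earnings report-present share is 0.910896×0.129 = 0.117506.
Hence the posterior is 0.117506/0.557344 ≈ 0.2108.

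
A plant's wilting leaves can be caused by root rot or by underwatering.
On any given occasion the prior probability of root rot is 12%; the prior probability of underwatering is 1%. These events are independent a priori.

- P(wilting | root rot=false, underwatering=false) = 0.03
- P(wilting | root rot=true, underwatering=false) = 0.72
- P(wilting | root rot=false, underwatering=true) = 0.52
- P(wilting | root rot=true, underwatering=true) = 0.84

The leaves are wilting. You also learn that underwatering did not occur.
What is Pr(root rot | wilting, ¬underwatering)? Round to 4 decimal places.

Pr(root rot | wilting, ¬underwatering) ≈ 0.7660

P(wilting | ¬underwatering) = 0.03×0.88 + 0.72×0.12 = 0.026400 + 0.086400 = 0.112800
The root rot-present share is 0.72×0.12 = 0.086400.
P(root rot | wilting, ¬underwatering) = 0.086400 / 0.112800 ≈ 0.7660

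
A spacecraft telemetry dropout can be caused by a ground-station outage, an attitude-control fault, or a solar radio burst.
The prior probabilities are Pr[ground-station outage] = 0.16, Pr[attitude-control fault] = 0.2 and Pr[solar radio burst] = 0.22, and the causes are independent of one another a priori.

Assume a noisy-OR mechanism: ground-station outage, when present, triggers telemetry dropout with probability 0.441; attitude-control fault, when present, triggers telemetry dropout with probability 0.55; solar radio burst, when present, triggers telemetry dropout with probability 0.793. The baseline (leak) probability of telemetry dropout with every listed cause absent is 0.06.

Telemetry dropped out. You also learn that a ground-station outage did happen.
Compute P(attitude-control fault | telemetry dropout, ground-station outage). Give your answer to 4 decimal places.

Under noisy-OR, P(telemetry dropout | causes) = 1 − (1−0.06)·∏(1−qᵢ) over the active causes.
P(telemetry dropout | ground-station outage) = 0.47454*0.8*0.78 + 0.89123*0.8*0.22 + 0.763543*0.2*0.78 + 0.951053*0.2*0.22 = 0.296113 + 0.156856 + 0.119113 + 0.041846 = 0.613928
The attitude-control fault-present share is 0.119113 + 0.041846 = 0.160959.
Hence the posterior is 0.160959/0.613928 ≈ 0.2622.

P(attitude-control fault | telemetry dropout, ground-station outage) ≈ 0.2622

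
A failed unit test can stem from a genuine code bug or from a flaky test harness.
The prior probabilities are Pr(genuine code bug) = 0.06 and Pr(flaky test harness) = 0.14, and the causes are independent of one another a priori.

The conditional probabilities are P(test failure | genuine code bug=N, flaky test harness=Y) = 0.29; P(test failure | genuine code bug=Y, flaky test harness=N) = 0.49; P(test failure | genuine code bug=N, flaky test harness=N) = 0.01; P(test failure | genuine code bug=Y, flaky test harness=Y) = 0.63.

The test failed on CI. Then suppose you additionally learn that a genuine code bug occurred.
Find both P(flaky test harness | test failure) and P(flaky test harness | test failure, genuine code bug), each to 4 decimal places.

Sum P(test failure|·) weighted by the priors over the 4 (genuine code bug, flaky test harness) configurations:
  P(test failure) = 0.01*0.94*0.86 + 0.29*0.94*0.14 + 0.49*0.06*0.86 + 0.63*0.06*0.14
        = 0.008084 + 0.038164 + 0.025284 + 0.005292 = 0.076824
Keeping only the flaky test harness-present terms gives 0.043456, so
  P(flaky test harness | test failure) = 0.043456 / 0.076824 ≈ 0.5657

Now also conditioning on genuine code bug=true:
By total probability over both values of flaky test harness:
  P(test failure | genuine code bug) = 0.49·0.86 + 0.63·0.14
        = 0.421400 + 0.088200 = 0.509600
The terms with flaky test harness present sum to 0.088200, so
  P(flaky test harness | test failure, genuine code bug) = 0.088200 / 0.509600 ≈ 0.1731

P(flaky test harness | test failure) ≈ 0.5657; P(flaky test harness | test failure, genuine code bug) ≈ 0.1731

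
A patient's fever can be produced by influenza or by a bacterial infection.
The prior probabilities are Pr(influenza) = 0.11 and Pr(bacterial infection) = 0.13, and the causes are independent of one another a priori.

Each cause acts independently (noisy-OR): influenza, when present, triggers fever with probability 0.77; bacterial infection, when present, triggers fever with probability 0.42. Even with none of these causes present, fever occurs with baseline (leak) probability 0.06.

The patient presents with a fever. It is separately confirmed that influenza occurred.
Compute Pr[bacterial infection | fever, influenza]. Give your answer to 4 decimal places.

Pr[bacterial infection | fever, influenza] ≈ 0.1429

Under noisy-OR, P(fever | causes) = 1 − (1−0.06)·∏(1−qᵢ) over the active causes.
By total probability over both values of bacterial infection:
  P(fever | influenza) = 0.7838×0.87 + 0.874604×0.13
        = 0.681906 + 0.113699 = 0.795605
Keeping only the bacterial infection-present terms gives 0.113699, so
  P(bacterial infection | fever, influenza) = 0.113699 / 0.795605 ≈ 0.1429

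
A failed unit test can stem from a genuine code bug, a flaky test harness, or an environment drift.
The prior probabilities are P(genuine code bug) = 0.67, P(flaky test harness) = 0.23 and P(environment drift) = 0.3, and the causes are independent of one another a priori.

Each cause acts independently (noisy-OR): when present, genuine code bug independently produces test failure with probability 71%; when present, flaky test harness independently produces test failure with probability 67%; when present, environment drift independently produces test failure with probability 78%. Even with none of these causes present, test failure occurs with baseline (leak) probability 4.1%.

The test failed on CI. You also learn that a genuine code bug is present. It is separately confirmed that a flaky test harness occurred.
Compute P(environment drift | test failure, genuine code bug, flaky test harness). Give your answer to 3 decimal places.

P(environment drift | test failure, genuine code bug, flaky test harness) ≈ 0.316

Under noisy-OR, P(test failure | causes) = 1 − (1−0.041)·∏(1−qᵢ) over the active causes.
By total probability over both values of environment drift:
  P(test failure | genuine code bug, flaky test harness) = 0.908224×0.7 + 0.979809×0.3
        = 0.635757 + 0.293943 = 0.929700
Keeping only the environment drift-present terms gives 0.293943, so
  P(environment drift | test failure, genuine code bug, flaky test harness) = 0.293943 / 0.929700 ≈ 0.316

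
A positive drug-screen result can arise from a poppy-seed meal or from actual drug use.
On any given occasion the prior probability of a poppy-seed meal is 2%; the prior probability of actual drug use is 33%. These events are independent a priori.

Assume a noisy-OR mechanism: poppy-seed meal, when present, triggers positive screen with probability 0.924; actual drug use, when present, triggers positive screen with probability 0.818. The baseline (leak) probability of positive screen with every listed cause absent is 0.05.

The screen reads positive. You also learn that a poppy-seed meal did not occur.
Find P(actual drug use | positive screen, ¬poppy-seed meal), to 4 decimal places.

Under noisy-OR, P(positive screen | causes) = 1 − (1−0.05)·∏(1−qᵢ) over the active causes.
Sum P(positive screen|·) weighted by the priors over both values of actual drug use:
  P(positive screen | ¬poppy-seed meal) = 0.05·0.67 + 0.8271·0.33
        = 0.033500 + 0.272943 = 0.306443
The terms with actual drug use present sum to 0.272943, so
  P(actual drug use | positive screen, ¬poppy-seed meal) = 0.272943 / 0.306443 ≈ 0.8907

P(actual drug use | positive screen, ¬poppy-seed meal) ≈ 0.8907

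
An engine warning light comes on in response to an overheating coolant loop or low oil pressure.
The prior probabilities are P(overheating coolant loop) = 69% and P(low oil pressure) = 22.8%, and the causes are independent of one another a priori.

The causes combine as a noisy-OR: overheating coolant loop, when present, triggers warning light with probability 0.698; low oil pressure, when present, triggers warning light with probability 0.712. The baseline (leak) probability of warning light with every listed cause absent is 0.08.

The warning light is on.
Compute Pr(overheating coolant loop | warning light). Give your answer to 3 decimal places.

Under noisy-OR, P(warning light | causes) = 1 − (1−0.08)·∏(1−qᵢ) over the active causes.
P(warning light) = 0.08*0.31*0.772 + 0.73504*0.31*0.228 + 0.72216*0.69*0.772 + 0.919982*0.69*0.228 = 0.019146 + 0.051953 + 0.384680 + 0.144732 = 0.600511
Of this, 0.529412 comes from 0.384680 + 0.144732 (the overheating coolant loop=true cases).
So P(overheating coolant loop | warning light) = 0.529412/0.600511 ≈ 0.882.

Pr(overheating coolant loop | warning light) ≈ 0.882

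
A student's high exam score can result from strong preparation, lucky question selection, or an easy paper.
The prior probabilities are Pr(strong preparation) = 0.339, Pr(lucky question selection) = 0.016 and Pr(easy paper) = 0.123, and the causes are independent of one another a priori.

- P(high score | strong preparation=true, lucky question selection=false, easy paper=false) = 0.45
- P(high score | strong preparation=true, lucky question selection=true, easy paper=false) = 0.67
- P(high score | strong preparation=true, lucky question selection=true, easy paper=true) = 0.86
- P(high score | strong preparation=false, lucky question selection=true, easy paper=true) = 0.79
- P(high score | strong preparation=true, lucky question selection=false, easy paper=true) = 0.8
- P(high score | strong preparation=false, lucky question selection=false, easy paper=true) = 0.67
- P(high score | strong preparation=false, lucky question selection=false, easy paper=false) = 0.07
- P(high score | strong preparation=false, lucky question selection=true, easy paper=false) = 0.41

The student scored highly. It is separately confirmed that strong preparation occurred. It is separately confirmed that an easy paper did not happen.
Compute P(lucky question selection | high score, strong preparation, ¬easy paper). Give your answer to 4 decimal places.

For the numerator, keep only lucky question selection=true terms: 0.67*0.016 = 0.010720
Denominator P(high score | strong preparation, ¬easy paper): 0.45*0.984 + 0.67*0.016 = 0.453520
Posterior = 0.010720 / 0.453520 ≈ 0.0236

P(lucky question selection | high score, strong preparation, ¬easy paper) ≈ 0.0236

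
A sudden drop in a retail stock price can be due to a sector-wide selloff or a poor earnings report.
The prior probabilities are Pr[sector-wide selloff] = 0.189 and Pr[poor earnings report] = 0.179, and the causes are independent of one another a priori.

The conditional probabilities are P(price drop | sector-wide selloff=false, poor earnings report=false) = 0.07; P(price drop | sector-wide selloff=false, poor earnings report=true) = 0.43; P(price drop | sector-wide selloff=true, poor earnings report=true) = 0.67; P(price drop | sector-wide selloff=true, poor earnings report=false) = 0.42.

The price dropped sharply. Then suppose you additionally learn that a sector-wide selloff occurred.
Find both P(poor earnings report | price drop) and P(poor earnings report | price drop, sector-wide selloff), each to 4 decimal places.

Sum P(price drop|·) weighted by the priors over the 4 (sector-wide selloff, poor earnings report) configurations:
  P(price drop) = 0.07·0.811·0.821 + 0.43·0.811·0.179 + 0.42·0.189·0.821 + 0.67·0.189·0.179
        = 0.046608 + 0.062423 + 0.065171 + 0.022667 = 0.196869
Keeping only the poor earnings report-present terms gives 0.085090, so
  P(poor earnings report | price drop) = 0.085090 / 0.196869 ≈ 0.4322

With the extra evidence:
Numerator (weight on configurations with poor earnings report): 0.67·0.179 = 0.119930
The normalizing constant is 0.42·0.821 + 0.67·0.179 = 0.464750
P(poor earnings report | price drop, sector-wide selloff) = 0.119930/0.464750 ≈ 0.2581

P(poor earnings report | price drop) ≈ 0.4322; P(poor earnings report | price drop, sector-wide selloff) ≈ 0.2581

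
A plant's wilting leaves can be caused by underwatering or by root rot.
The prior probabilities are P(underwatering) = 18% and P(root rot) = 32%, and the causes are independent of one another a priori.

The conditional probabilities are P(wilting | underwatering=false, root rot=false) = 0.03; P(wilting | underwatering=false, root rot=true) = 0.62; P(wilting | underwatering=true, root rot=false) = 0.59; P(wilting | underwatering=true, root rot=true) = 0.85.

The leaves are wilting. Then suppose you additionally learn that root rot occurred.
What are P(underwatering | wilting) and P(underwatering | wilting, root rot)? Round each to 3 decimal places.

P(wilting) = 0.03*0.82*0.68 + 0.62*0.82*0.32 + 0.59*0.18*0.68 + 0.85*0.18*0.32 = 0.016728 + 0.162688 + 0.072216 + 0.048960 = 0.300592
Restricting to configurations with underwatering present: 0.072216 + 0.048960 = 0.121176.
So P(underwatering | wilting) = 0.121176/0.300592 ≈ 0.403.

With the extra evidence:
By total probability over both values of underwatering:
  P(wilting | root rot) = 0.62×0.82 + 0.85×0.18
        = 0.508400 + 0.153000 = 0.661400
The terms with underwatering present sum to 0.153000, so
  P(underwatering | wilting, root rot) = 0.153000 / 0.661400 ≈ 0.231
The drop from 0.403 to 0.231 is the explaining-away (discounting) effect.

P(underwatering | wilting) ≈ 0.403; P(underwatering | wilting, root rot) ≈ 0.231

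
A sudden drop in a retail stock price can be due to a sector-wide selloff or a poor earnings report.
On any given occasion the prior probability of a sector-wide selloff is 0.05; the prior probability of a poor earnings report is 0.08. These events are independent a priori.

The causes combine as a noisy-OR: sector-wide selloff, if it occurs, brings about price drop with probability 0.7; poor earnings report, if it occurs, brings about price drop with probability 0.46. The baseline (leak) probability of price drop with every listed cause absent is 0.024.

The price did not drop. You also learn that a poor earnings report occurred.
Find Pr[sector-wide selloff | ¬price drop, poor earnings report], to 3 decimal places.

Under noisy-OR, P(price drop | causes) = 1 − (1−0.024)·∏(1−qᵢ) over the active causes.
For the numerator, keep only sector-wide selloff=true terms: 0.158112×0.05 = 0.007906
Normalizer over all consistent configurations: 0.52704×0.95 + 0.158112×0.05 = 0.508594
Posterior = 0.007906 / 0.508594 ≈ 0.016

Pr[sector-wide selloff | ¬price drop, poor earnings report] ≈ 0.016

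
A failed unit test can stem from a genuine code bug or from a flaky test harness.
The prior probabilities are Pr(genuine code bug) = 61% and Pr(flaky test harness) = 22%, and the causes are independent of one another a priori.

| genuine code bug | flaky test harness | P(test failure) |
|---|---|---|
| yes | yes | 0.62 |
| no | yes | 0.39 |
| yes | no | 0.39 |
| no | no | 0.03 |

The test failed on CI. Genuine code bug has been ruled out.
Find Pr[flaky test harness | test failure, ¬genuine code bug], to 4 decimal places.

Pr[flaky test harness | test failure, ¬genuine code bug] ≈ 0.7857

Sum P(test failure|·) weighted by the priors over both values of flaky test harness:
  P(test failure | ¬genuine code bug) = 0.03*0.78 + 0.39*0.22
        = 0.023400 + 0.085800 = 0.109200
Configurations with flaky test harness contribute 0.085800, so
  P(flaky test harness | test failure, ¬genuine code bug) = 0.085800 / 0.109200 ≈ 0.7857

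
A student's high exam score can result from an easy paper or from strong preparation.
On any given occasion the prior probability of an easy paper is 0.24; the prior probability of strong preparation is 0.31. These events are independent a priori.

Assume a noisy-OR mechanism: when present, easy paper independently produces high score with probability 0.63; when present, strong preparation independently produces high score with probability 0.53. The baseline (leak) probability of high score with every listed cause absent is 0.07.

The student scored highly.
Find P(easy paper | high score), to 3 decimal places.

Under noisy-OR, P(high score | causes) = 1 − (1−0.07)·∏(1−qᵢ) over the active causes.
P(high score) = 0.07*0.76*0.69 + 0.5629*0.76*0.31 + 0.6559*0.24*0.69 + 0.838273*0.24*0.31 = 0.036708 + 0.132619 + 0.108617 + 0.062368 = 0.340312
Of this, 0.170985 comes from 0.108617 + 0.062368 (the easy paper=true cases).
P(easy paper | high score) = 0.170985 / 0.340312 ≈ 0.502

P(easy paper | high score) ≈ 0.502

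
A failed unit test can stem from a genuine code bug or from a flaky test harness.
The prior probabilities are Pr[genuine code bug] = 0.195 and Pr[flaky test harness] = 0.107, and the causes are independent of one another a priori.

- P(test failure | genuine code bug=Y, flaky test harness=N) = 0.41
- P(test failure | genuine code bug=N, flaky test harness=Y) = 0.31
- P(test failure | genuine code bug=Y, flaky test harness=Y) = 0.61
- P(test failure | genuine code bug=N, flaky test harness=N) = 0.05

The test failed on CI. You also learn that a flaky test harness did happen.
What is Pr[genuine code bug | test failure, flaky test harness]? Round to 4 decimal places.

Pr[genuine code bug | test failure, flaky test harness] ≈ 0.3228

Numerator (weight on configurations with genuine code bug): 0.61·0.195 = 0.118950
Normalizer over all consistent configurations: 0.31·0.805 + 0.61·0.195 = 0.368500
P(genuine code bug | test failure, flaky test harness) = 0.118950/0.368500 ≈ 0.3228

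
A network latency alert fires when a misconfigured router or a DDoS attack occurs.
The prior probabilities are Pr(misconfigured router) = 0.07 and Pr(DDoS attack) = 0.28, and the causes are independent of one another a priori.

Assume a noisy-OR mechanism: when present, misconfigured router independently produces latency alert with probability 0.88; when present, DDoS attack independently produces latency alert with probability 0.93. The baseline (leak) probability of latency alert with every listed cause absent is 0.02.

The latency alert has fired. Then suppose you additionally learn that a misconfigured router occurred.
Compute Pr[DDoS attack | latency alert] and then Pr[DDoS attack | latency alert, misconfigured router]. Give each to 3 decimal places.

Under noisy-OR, P(latency alert | causes) = 1 − (1−0.02)·∏(1−qᵢ) over the active causes.
For the numerator, keep only DDoS attack=true terms: 0.242537 + 0.019439 = 0.261976
Normalizer over all consistent configurations: 0.02·0.93·0.72 + 0.9314·0.93·0.28 + 0.8824·0.07·0.72 + 0.991768·0.07·0.28 = 0.319841
Posterior = 0.261976 / 0.319841 ≈ 0.819

With the extra evidence:
Numerator (weight on configurations with DDoS attack): 0.991768*0.28 = 0.277695
Denominator P(latency alert | misconfigured router): 0.8824*0.72 + 0.991768*0.28 = 0.913023
Posterior = 0.277695 / 0.913023 ≈ 0.304
This is intercausal reasoning (explaining away): once misconfigured router accounts for the latency alert, DDoS attack becomes less likely.

Pr[DDoS attack | latency alert] ≈ 0.819; Pr[DDoS attack | latency alert, misconfigured router] ≈ 0.304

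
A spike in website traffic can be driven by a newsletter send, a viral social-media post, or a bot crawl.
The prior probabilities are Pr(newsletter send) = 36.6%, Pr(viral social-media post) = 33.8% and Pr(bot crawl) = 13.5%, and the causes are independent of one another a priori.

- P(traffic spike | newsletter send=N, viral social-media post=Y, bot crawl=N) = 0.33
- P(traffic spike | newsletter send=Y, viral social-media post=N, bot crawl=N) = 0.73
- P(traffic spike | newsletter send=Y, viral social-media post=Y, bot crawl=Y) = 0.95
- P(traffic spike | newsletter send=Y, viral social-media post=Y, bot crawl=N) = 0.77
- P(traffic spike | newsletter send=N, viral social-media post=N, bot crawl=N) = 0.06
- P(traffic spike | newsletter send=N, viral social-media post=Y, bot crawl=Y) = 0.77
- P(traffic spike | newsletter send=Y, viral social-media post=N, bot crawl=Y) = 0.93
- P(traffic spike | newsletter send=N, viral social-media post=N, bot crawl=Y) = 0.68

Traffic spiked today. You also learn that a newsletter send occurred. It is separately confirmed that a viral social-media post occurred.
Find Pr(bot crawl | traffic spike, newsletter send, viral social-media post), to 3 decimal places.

Sum P(traffic spike|·) weighted by the priors over both values of bot crawl:
  P(traffic spike | newsletter send, viral social-media post) = 0.77×0.865 + 0.95×0.135
        = 0.666050 + 0.128250 = 0.794300
Keeping only the bot crawl-present terms gives 0.128250, so
  P(bot crawl | traffic spike, newsletter send, viral social-media post) = 0.128250 / 0.794300 ≈ 0.161

Pr(bot crawl | traffic spike, newsletter send, viral social-media post) ≈ 0.161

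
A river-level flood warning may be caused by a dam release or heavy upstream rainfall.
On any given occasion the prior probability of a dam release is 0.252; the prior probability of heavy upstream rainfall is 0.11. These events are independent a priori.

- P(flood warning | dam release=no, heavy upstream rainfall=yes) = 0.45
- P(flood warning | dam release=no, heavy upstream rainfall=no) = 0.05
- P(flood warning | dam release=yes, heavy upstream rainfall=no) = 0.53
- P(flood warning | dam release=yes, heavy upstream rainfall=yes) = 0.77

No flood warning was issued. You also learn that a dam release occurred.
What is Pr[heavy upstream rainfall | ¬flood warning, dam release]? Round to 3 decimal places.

P(¬flood warning | dam release) = 0.47×0.89 + 0.23×0.11 = 0.418300 + 0.025300 = 0.443600
Restricting to configurations with heavy upstream rainfall present: 0.23×0.11 = 0.025300.
Hence the posterior is 0.025300/0.443600 ≈ 0.057.

Pr[heavy upstream rainfall | ¬flood warning, dam release] ≈ 0.057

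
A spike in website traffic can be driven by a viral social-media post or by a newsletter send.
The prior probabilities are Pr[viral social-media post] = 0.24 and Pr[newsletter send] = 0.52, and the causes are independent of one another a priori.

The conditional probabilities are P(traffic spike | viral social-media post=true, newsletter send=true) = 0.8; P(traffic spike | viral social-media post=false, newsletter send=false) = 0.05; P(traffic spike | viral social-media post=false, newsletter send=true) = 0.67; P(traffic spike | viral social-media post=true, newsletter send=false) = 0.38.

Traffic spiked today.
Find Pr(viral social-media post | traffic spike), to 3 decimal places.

Pr(viral social-media post | traffic spike) ≈ 0.337

For the numerator, keep only viral social-media post=true terms: 0.043776 + 0.099840 = 0.143616
Normalizer over all consistent configurations: 0.05·0.76·0.48 + 0.67·0.76·0.52 + 0.38·0.24·0.48 + 0.8·0.24·0.52 = 0.426640
Posterior = 0.143616 / 0.426640 ≈ 0.337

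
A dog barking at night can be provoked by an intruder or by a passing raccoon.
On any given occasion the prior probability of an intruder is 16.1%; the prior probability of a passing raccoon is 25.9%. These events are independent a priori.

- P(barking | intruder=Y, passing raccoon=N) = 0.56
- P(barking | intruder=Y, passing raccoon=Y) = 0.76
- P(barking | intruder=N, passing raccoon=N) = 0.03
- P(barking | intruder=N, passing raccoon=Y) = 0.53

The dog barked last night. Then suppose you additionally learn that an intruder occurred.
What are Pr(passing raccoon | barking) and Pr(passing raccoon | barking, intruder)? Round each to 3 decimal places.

By total probability over the 4 (intruder, passing raccoon) configurations:
  P(barking) = 0.03*0.839*0.741 + 0.53*0.839*0.259 + 0.56*0.161*0.741 + 0.76*0.161*0.259
        = 0.018651 + 0.115170 + 0.066809 + 0.031691 = 0.232321
The terms with passing raccoon present sum to 0.146861, so
  P(passing raccoon | barking) = 0.146861 / 0.232321 ≈ 0.632

Now condition on the additional information:
By total probability over both values of passing raccoon:
  P(barking | intruder) = 0.56×0.741 + 0.76×0.259
        = 0.414960 + 0.196840 = 0.611800
Keeping only the passing raccoon-present terms gives 0.196840, so
  P(passing raccoon | barking, intruder) = 0.196840 / 0.611800 ≈ 0.322

Pr(passing raccoon | barking) ≈ 0.632; Pr(passing raccoon | barking, intruder) ≈ 0.322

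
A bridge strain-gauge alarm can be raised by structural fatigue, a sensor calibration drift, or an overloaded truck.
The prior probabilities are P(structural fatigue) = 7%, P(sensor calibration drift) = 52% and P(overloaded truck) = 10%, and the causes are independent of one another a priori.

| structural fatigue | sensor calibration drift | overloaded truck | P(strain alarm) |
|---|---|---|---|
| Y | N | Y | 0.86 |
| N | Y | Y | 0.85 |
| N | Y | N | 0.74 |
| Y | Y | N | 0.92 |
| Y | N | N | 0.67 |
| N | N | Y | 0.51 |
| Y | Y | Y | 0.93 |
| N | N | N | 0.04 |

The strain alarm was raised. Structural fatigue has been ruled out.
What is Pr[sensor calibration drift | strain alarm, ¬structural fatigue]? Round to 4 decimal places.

Pr[sensor calibration drift | strain alarm, ¬structural fatigue] ≈ 0.9034

Weight on sensor calibration drift=true, given the evidence: 0.346320 + 0.044200 = 0.390520
Normalizer over all consistent configurations: 0.04·0.48·0.9 + 0.51·0.48·0.1 + 0.74·0.52·0.9 + 0.85·0.52·0.1 = 0.432280
Posterior = 0.390520 / 0.432280 ≈ 0.9034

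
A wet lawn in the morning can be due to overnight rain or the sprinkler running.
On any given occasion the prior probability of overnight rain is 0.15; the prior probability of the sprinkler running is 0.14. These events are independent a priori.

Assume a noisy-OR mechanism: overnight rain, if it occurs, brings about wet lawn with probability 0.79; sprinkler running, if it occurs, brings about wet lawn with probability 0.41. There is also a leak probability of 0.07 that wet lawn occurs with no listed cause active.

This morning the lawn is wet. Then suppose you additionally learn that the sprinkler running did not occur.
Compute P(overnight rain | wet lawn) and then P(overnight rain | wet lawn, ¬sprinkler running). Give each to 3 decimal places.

Under noisy-OR, P(wet lawn | causes) = 1 − (1−0.07)·∏(1−qᵢ) over the active causes.
Numerator (weight on configurations with overnight rain): 0.103806 + 0.018580 = 0.122386
Denominator P(wet lawn): 0.07·0.85·0.86 + 0.4513·0.85·0.14 + 0.8047·0.15·0.86 + 0.884773·0.15·0.14 = 0.227261
P(overnight rain | wet lawn) = 0.122386/0.227261 ≈ 0.539

Now condition on the additional information:
For the numerator, keep only overnight rain=true terms: 0.8047·0.15 = 0.120705
Normalizer over all consistent configurations: 0.07·0.85 + 0.8047·0.15 = 0.180205
P(overnight rain | wet lawn, ¬sprinkler running) = 0.120705/0.180205 ≈ 0.670

P(overnight rain | wet lawn) ≈ 0.539; P(overnight rain | wet lawn, ¬sprinkler running) ≈ 0.670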